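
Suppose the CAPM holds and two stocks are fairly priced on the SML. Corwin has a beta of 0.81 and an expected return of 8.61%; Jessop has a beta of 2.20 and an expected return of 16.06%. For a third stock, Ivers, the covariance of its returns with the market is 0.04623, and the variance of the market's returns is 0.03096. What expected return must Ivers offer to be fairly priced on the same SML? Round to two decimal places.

12.27%

MRP = (16.06% − 8.61%) / (2.20 − 0.81) = 5.3597%
R_f = 8.61% − 0.81 × 5.3597% = 4.2686%
β_Ivers = Cov / Var(R_m) = 0.04623 / 0.03096 = 1.4932
E(R_Ivers) = R_f + β × MRP = 4.2686% + 1.4932 × 5.3597% = 12.27%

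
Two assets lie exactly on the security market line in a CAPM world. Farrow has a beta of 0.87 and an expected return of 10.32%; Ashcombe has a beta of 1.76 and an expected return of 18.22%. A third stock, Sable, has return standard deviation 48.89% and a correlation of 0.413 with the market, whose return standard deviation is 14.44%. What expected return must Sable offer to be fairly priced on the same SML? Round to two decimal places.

MRP = (18.22% − 10.32%) / (1.76 − 0.87) = 8.8764%
R_f = 10.32% − 0.87 × 8.8764% = 2.5975%
β_Sable = ρ·σ_i/σ_m = 0.413 × 48.89 / 14.44 = 1.3983
E(R_Sable) = R_f + β × MRP = 2.5975% + 1.3983 × 8.8764% = 15.01%

15.01%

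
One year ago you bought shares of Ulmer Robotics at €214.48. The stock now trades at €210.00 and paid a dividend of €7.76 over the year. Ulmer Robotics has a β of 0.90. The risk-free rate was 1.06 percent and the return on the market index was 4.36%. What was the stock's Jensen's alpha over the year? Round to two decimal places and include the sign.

-2.50%

Realised HPR = (P1 + D1 − P0) / P0 = (210.00 + 7.76 − 214.48) / 214.48 = 3.28 / 214.48 = 1.5293%
MRP = 4.36% − 1.06% = 3.30%
CAPM required = R_f + β·MRP = 1.06% + 0.90 × 3.30% = 4.0300%
α = realised − required = 1.5293% − 4.0300% = -2.50%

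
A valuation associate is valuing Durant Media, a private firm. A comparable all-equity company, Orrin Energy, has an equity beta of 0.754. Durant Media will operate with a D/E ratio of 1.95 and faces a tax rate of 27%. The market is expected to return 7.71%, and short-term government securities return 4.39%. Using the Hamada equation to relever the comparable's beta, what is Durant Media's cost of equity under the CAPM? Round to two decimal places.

10.46%

β_L = β_U × [1 + (1 − t)(D/E)] = 0.754 × [1 + (1 − 0.27) × 1.95]
    = 0.754 × [1 + 0.73 × 1.95] = 0.754 × 2.4235 = 1.8273
MRP = 7.71% − 4.39% = 3.32%
E(R) = R_f + β_L × MRP = 4.39% + 1.8273 × 3.32% = 10.46%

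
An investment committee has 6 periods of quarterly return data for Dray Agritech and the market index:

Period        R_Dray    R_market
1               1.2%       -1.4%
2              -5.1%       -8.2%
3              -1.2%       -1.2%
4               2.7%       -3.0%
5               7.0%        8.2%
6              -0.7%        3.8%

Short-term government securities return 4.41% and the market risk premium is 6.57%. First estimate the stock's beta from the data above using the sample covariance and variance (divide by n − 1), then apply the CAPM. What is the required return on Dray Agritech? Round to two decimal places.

8.06%

Mean R_i = (1.2 − 5.1 − 1.2 + 2.7 + 7.0 − 0.7) / 6 = 0.6500%
Mean R_m = (-1.4 − 8.2 − 1.2 − 3.0 + 8.2 + 3.8) / 6 = -0.3000%
Σ(R_i − R̄_i)(R_m − R̄_m) = 89.3900  ⇒  Cov = 89.3900 / 5 = 17.8780
Σ(R_m − R̄_m)² = 160.7800  ⇒  Var(R_m) = 160.7800 / 5 = 32.1560
β = Cov / Var(R_m) = 17.8780 / 32.1560 = 0.5560
E(R) = R_f + β × MRP = 4.41% + 0.5560 × 6.57% = 8.06%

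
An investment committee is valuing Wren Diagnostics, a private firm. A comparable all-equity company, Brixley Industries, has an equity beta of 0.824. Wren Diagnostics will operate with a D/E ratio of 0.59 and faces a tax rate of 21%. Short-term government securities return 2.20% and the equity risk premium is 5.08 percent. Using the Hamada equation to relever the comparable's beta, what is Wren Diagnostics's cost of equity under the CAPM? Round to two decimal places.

8.34%

β_L = β_U × [1 + (1 − t)(D/E)] = 0.824 × [1 + (1 − 0.21) × 0.59]
    = 0.824 × [1 + 0.79 × 0.59] = 0.824 × 1.4661 = 1.2081
E(R) = R_f + β_L × MRP = 2.20% + 1.2081 × 5.08% = 8.34%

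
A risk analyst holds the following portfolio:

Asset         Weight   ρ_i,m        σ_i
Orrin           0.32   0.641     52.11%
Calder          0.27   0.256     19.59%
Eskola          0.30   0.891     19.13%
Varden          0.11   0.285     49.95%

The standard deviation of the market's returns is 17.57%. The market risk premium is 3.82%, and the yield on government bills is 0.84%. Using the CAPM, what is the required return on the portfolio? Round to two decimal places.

β_Orrin = 0.641 × 52.11% / 17.57% = 1.9011
β_Calder = 0.256 × 19.59% / 17.57% = 0.2854
β_Eskola = 0.891 × 19.13% / 17.57% = 0.9701
β_Varden = 0.285 × 49.95% / 17.57% = 0.8102
β_P = Σ w_i β_i = 0.32×1.9011 + 0.27×0.2854 + 0.30×0.9701 + 0.11×0.8102 = 1.0656
E(R_P) = R_f + β_P × MRP = 0.84% + 1.0656 × 3.82% = 4.91%

4.91%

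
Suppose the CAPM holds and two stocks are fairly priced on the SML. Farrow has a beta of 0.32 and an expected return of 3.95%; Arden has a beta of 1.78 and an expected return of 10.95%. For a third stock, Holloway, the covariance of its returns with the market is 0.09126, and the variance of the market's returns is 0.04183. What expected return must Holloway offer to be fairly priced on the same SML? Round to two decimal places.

MRP = (10.95% − 3.95%) / (1.78 − 0.32) = 4.7945%
R_f = 3.95% − 0.32 × 4.7945% = 2.4158%
β_Holloway = Cov / Var(R_m) = 0.09126 / 0.04183 = 2.1817
E(R_Holloway) = R_f + β × MRP = 2.4158% + 2.1817 × 4.7945% = 12.88%

12.88%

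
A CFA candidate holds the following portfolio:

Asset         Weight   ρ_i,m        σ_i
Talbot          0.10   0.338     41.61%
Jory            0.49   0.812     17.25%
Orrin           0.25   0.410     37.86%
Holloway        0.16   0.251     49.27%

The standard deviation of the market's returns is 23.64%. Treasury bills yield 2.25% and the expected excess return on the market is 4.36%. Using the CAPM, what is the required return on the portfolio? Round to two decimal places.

β_Talbot = 0.338 × 41.61% / 23.64% = 0.5949
β_Jory = 0.812 × 17.25% / 23.64% = 0.5925
β_Orrin = 0.410 × 37.86% / 23.64% = 0.6566
β_Holloway = 0.251 × 49.27% / 23.64% = 0.5231
β_P = Σ w_i β_i = 0.10×0.5949 + 0.49×0.5925 + 0.25×0.6566 + 0.16×0.5231 = 0.5977
E(R_P) = R_f + β_P × MRP = 2.25% + 0.5977 × 4.36% = 4.86%

4.86%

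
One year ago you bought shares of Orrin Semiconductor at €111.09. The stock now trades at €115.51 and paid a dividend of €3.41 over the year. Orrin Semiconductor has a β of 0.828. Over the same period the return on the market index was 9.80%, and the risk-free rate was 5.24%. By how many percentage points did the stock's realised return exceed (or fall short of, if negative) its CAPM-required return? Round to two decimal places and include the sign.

-1.97%

Realised HPR = (P1 + D1 − P0) / P0 = (115.51 + 3.41 − 111.09) / 111.09 = 7.83 / 111.09 = 7.0483%
MRP = 9.80% − 5.24% = 4.56%
CAPM required = R_f + β·MRP = 5.24% + 0.828 × 4.56% = 9.01568%
α = realised − required = 7.0483% − 9.01568% = -1.97%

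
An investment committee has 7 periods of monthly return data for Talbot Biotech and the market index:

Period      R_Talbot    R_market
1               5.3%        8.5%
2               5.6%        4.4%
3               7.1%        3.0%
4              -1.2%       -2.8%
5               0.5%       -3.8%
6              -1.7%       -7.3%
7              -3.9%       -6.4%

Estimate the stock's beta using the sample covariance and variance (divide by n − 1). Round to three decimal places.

Mean R_i = (5.3 + 5.6 + 7.1 − 1.2 + 0.5 − 1.7 − 3.9) / 7 = 1.6714%
Mean R_m = (8.5 + 4.4 + 3.0 − 2.8 − 3.8 − 7.3 − 6.4) / 7 = -0.6286%
Σ(R_i − R̄_i)(R_m − R̄_m) = 137.1743  ⇒  Cov = 137.1743 / 6 = 22.8624
Σ(R_m − R̄_m)² = 214.3743  ⇒  Var(R_m) = 214.3743 / 6 = 35.7291
β = Cov / Var(R_m) = 22.8624 / 35.7291 = 0.6399

0.640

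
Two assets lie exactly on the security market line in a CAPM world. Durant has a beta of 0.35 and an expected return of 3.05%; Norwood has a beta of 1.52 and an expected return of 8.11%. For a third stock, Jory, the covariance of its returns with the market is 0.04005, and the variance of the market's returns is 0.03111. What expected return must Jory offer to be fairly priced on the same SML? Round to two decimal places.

7.10%

MRP = (8.11% − 3.05%) / (1.52 − 0.35) = 4.3248%
R_f = 3.05% − 0.35 × 4.3248% = 1.5363%
β_Jory = Cov / Var(R_m) = 0.04005 / 0.03111 = 1.2874
E(R_Jory) = R_f + β × MRP = 1.5363% + 1.2874 × 4.3248% = 7.10%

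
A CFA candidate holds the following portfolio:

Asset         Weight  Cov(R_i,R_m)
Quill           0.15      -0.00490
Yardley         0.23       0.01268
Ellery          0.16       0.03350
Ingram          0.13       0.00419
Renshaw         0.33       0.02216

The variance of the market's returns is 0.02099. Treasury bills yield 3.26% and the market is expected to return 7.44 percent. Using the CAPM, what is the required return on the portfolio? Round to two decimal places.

β_Quill = -0.00490 / 0.02099 = -0.2334
β_Yardley = 0.01268 / 0.02099 = 0.6041
β_Ellery = 0.03350 / 0.02099 = 1.5960
β_Ingram = 0.00419 / 0.02099 = 0.1996
β_Renshaw = 0.02216 / 0.02099 = 1.0557
β_P = Σ w_i β_i = 0.15×-0.2334 + 0.23×0.6041 + 0.16×1.5960 + 0.13×0.1996 + 0.33×1.0557 = 0.7336
MRP = 7.44% − 3.26% = 4.18%
E(R_P) = R_f + β_P × MRP = 3.26% + 0.7336 × 4.18% = 6.33%

6.33%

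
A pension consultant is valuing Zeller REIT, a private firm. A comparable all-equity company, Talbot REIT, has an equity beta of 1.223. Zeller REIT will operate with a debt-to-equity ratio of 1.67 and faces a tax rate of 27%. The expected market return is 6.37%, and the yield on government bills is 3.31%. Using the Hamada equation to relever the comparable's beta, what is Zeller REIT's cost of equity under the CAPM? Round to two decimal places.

β_L = β_U × [1 + (1 − t)(D/E)] = 1.223 × [1 + (1 − 0.27) × 1.67]
    = 1.223 × [1 + 0.73 × 1.67] = 1.223 × 2.2191 = 2.7140
MRP = 6.37% − 3.31% = 3.06%
E(R) = R_f + β_L × MRP = 3.31% + 2.7140 × 3.06% = 11.61%

11.61%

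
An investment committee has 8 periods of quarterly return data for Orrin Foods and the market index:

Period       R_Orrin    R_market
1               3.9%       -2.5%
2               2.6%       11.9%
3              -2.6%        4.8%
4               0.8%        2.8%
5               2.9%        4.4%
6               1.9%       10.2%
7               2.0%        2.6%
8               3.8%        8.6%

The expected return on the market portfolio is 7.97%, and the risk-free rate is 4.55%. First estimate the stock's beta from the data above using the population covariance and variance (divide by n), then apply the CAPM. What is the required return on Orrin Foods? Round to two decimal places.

Mean R_i = (3.9 + 2.6 − 2.6 + 0.8 + 2.9 + 1.9 + 2.0 + 3.8) / 8 = 1.9125%
Mean R_m = (-2.5 + 11.9 + 4.8 + 2.8 + 4.4 + 10.2 + 2.6 + 8.6) / 8 = 5.3500%
Σ(R_i − R̄_i)(R_m − R̄_m) = -0.8850  ⇒  Cov = -0.8850 / 8 = -0.1106
Σ(R_m − R̄_m)² = 153.8800  ⇒  Var(R_m) = 153.8800 / 8 = 19.2350
β = Cov / Var(R_m) = -0.1106 / 19.2350 = -0.0057
MRP = 7.97% − 4.55% = 3.42%
E(R) = R_f + β × MRP = 4.55% + -0.0057 × 3.42% = 4.53%

4.53%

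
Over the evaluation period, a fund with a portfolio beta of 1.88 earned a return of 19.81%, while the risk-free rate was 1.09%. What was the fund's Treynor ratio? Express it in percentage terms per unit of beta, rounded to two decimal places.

Treynor = (R_P − R_f) / β_P = (19.81% − 1.09%) / 1.8800 = 18.72% / 1.8800 = 9.96%

9.96%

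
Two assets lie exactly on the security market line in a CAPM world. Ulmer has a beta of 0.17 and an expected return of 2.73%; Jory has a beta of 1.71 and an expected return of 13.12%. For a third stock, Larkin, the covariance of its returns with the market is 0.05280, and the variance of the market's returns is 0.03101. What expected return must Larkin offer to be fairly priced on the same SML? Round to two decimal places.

MRP = (13.12% − 2.73%) / (1.71 − 0.17) = 6.7468%
R_f = 2.73% − 0.17 × 6.7468% = 1.5830%
β_Larkin = Cov / Var(R_m) = 0.05280 / 0.03101 = 1.7027
E(R_Larkin) = R_f + β × MRP = 1.5830% + 1.7027 × 6.7468% = 13.07%

13.07%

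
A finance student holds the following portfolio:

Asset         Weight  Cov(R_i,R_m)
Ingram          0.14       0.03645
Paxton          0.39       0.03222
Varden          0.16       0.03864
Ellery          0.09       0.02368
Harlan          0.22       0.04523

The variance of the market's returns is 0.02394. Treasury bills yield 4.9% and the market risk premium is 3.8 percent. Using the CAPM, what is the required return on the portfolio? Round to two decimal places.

β_Ingram = 0.03645 / 0.02394 = 1.5226
β_Paxton = 0.03222 / 0.02394 = 1.3459
β_Varden = 0.03864 / 0.02394 = 1.6140
β_Ellery = 0.02368 / 0.02394 = 0.9891
β_Harlan = 0.04523 / 0.02394 = 1.8893
β_P = Σ w_i β_i = 0.14×1.5226 + 0.39×1.3459 + 0.16×1.6140 + 0.09×0.9891 + 0.22×1.8893 = 1.5010
E(R_P) = R_f + β_P × MRP = 4.9% + 1.5010 × 3.8% = 10.60%

10.60%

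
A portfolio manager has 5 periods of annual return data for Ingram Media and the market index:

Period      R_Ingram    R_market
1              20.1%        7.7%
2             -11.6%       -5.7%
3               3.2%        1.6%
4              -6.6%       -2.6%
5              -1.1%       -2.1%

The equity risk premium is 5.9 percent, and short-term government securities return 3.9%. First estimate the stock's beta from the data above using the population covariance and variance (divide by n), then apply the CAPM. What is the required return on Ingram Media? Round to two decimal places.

17.71%

Mean R_i = (20.1 − 11.6 + 3.2 − 6.6 − 1.1) / 5 = 0.8000%
Mean R_m = (7.7 − 5.7 + 1.6 − 2.6 − 2.1) / 5 = -0.2200%
Σ(R_i − R̄_i)(R_m − R̄_m) = 246.3600  ⇒  Cov = 246.3600 / 5 = 49.2720
Σ(R_m − R̄_m)² = 105.2680  ⇒  Var(R_m) = 105.2680 / 5 = 21.0536
β = Cov / Var(R_m) = 49.2720 / 21.0536 = 2.3403
E(R) = R_f + β × MRP = 3.9% + 2.3403 × 5.9% = 17.71%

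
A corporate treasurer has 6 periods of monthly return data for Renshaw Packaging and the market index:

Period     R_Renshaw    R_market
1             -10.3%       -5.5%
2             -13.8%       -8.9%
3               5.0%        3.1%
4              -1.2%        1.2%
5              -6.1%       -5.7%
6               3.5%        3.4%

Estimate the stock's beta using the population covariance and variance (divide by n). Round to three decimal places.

Mean R_i = (-10.3 − 13.8 + 5.0 − 1.2 − 6.1 + 3.5) / 6 = -3.8167%
Mean R_m = (-5.5 − 8.9 + 3.1 + 1.2 − 5.7 + 3.4) / 6 = -2.0667%
Σ(R_i − R̄_i)(R_m − R̄_m) = 192.8733  ⇒  Cov = 192.8733 / 6 = 32.1456
Σ(R_m − R̄_m)² = 138.9333  ⇒  Var(R_m) = 138.9333 / 6 = 23.1556
β = Cov / Var(R_m) = 32.1456 / 23.1556 = 1.3882

1.388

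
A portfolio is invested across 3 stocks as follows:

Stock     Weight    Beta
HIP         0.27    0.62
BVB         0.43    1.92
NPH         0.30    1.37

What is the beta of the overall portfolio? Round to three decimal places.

β_P = Σ w_i β_i = 0.27×0.62 + 0.43×1.92 + 0.30×1.37 = 1.4040

1.404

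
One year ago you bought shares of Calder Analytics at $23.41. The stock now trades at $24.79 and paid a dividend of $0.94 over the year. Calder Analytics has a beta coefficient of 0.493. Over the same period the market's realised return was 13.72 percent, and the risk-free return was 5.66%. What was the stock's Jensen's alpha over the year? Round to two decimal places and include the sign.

+0.28%

Realised HPR = (P1 + D1 − P0) / P0 = (24.79 + 0.94 − 23.41) / 23.41 = 2.32 / 23.41 = 9.9103%
MRP = 13.72% − 5.66% = 8.06%
CAPM required = R_f + β·MRP = 5.66% + 0.493 × 8.06% = 9.63358%
α = realised − required = 9.9103% − 9.63358% = +0.28%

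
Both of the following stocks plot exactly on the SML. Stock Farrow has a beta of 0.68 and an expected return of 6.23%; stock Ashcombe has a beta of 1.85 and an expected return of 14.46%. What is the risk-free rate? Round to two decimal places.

Both satisfy E(R) = R_f + β·MRP, so the slope of the SML is
MRP = (14.46% − 6.23%) / (1.85 − 0.68) = 8.23% / 1.17 = 7.0342%
R_f = E(R_Farrow) − β_Farrow·MRP = 6.23% − 0.68 × 7.0342% = 1.4467%

1.45%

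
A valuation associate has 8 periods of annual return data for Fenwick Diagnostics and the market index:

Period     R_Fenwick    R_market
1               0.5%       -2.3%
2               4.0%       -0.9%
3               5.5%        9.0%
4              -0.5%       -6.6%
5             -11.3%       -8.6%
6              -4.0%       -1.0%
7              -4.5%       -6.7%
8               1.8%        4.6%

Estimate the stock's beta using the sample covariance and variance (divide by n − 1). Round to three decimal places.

Mean R_i = (0.5 + 4.0 + 5.5 − 0.5 − 11.3 − 4.0 − 4.5 + 1.8) / 8 = -1.0625%
Mean R_m = (-2.3 − 0.9 + 9.0 − 6.6 − 8.6 − 1.0 − 6.7 + 4.6) / 8 = -1.5625%
Σ(R_i − R̄_i)(R_m − R̄_m) = 174.3788  ⇒  Cov = 174.3788 / 7 = 24.9113
Σ(R_m − R̄_m)² = 252.1388  ⇒  Var(R_m) = 252.1388 / 7 = 36.0198
β = Cov / Var(R_m) = 24.9113 / 36.0198 = 0.6916

0.692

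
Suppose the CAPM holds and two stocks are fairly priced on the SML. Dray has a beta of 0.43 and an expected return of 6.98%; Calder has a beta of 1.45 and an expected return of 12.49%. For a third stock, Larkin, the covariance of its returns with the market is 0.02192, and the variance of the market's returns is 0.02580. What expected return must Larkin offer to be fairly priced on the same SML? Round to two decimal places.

MRP = (12.49% − 6.98%) / (1.45 − 0.43) = 5.4020%
R_f = 6.98% − 0.43 × 5.4020% = 4.6571%
β_Larkin = Cov / Var(R_m) = 0.02192 / 0.02580 = 0.8496
E(R_Larkin) = R_f + β × MRP = 4.6571% + 0.8496 × 5.4020% = 9.25%

9.25%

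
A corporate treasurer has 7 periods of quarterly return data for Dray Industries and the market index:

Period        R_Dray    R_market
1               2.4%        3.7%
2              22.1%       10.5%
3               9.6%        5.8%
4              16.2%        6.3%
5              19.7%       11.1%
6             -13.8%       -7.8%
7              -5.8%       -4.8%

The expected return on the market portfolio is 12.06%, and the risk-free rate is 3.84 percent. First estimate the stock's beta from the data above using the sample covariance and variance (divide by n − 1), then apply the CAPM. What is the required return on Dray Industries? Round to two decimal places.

18.75%

Mean R_i = (2.4 + 22.1 + 9.6 + 16.2 + 19.7 − 13.8 − 5.8) / 7 = 7.2000%
Mean R_m = (3.7 + 10.5 + 5.8 + 6.3 + 11.1 − 7.8 − 4.8) / 7 = 3.5429%
Σ(R_i − R̄_i)(R_m − R̄_m) = 574.2600  ⇒  Cov = 574.2600 / 6 = 95.7100
Σ(R_m − R̄_m)² = 316.4971  ⇒  Var(R_m) = 316.4971 / 6 = 52.7495
β = Cov / Var(R_m) = 95.7100 / 52.7495 = 1.8144
MRP = 12.06% − 3.84% = 8.22%
E(R) = R_f + β × MRP = 3.84% + 1.8144 × 8.22% = 18.75%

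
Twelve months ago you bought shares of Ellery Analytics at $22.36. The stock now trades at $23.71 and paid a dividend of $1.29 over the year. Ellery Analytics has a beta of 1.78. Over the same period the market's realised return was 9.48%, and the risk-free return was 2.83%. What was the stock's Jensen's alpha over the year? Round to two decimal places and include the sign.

-2.86%

Realised HPR = (P1 + D1 − P0) / P0 = (23.71 + 1.29 − 22.36) / 22.36 = 2.64 / 22.36 = 11.8068%
MRP = 9.48% − 2.83% = 6.65%
CAPM required = R_f + β·MRP = 2.83% + 1.78 × 6.65% = 14.6670%
α = realised − required = 11.8068% − 14.6670% = -2.86%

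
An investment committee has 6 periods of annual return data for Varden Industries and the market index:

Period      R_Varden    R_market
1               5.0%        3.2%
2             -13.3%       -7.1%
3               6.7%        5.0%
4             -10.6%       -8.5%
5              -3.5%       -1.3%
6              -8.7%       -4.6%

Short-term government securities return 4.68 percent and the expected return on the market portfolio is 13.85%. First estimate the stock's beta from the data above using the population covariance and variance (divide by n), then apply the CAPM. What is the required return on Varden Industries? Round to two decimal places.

Mean R_i = (5.0 − 13.3 + 6.7 − 10.6 − 3.5 − 8.7) / 6 = -4.0667%
Mean R_m = (3.2 − 7.1 + 5.0 − 8.5 − 1.3 − 4.6) / 6 = -2.2167%
Σ(R_i − R̄_i)(R_m − R̄_m) = 224.5133  ⇒  Cov = 224.5133 / 6 = 37.4189
Σ(R_m − R̄_m)² = 151.2683  ⇒  Var(R_m) = 151.2683 / 6 = 25.2114
β = Cov / Var(R_m) = 37.4189 / 25.2114 = 1.4842
MRP = 13.85% − 4.68% = 9.17%
E(R) = R_f + β × MRP = 4.68% + 1.4842 × 9.17% = 18.29%

18.29%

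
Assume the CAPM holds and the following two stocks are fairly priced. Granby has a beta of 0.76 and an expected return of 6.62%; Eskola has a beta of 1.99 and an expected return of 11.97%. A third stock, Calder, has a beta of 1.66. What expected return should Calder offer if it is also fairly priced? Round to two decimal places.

10.53%

MRP (SML slope) = (11.97% − 6.62%) / (1.99 − 0.76) = 5.35% / 1.23 = 4.3496%
R_f (intercept) = 6.62% − 0.76 × 4.3496% = 3.3143%
E(R_Calder) = R_f + β × MRP = 3.3143% + 1.66 × 4.3496% = 10.53%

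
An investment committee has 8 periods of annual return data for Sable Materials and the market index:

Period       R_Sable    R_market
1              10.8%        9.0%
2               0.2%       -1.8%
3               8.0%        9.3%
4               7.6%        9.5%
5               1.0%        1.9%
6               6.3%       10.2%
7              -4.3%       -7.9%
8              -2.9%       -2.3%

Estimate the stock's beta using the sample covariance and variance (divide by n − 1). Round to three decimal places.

Mean R_i = (10.8 + 0.2 + 8.0 + 7.6 + 1.0 + 6.3 − 4.3 − 2.9) / 8 = 3.3375%
Mean R_m = (9.0 − 1.8 + 9.3 + 9.5 + 1.9 + 10.2 − 7.9 − 2.3) / 8 = 3.4875%
Σ(R_i − R̄_i)(R_m − R̄_m) = 257.1238  ⇒  Cov = 257.1238 / 7 = 36.7320
Σ(R_m − R̄_m)² = 339.0288  ⇒  Var(R_m) = 339.0288 / 7 = 48.4327
β = Cov / Var(R_m) = 36.7320 / 48.4327 = 0.7584

0.758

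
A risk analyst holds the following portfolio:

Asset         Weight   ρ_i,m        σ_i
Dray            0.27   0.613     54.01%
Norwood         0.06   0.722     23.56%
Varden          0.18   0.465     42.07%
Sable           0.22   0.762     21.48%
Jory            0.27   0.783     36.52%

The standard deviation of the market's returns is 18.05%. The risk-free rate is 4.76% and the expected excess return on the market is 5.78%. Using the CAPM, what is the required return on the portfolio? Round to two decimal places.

12.70%

β_Dray = 0.613 × 54.01% / 18.05% = 1.8342
β_Norwood = 0.722 × 23.56% / 18.05% = 0.9424
β_Varden = 0.465 × 42.07% / 18.05% = 1.0838
β_Sable = 0.762 × 21.48% / 18.05% = 0.9068
β_Jory = 0.783 × 36.52% / 18.05% = 1.5842
β_P = Σ w_i β_i = 0.27×1.8342 + 0.06×0.9424 + 0.18×1.0838 + 0.22×0.9068 + 0.27×1.5842 = 1.3741
E(R_P) = R_f + β_P × MRP = 4.76% + 1.3741 × 5.78% = 12.70%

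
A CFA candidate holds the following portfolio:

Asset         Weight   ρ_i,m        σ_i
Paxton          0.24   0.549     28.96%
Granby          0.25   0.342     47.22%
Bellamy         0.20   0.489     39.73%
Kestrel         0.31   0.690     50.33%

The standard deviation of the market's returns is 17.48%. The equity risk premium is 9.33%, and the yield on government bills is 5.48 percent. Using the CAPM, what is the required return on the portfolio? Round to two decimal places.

β_Paxton = 0.549 × 28.96% / 17.48% = 0.9096
β_Granby = 0.342 × 47.22% / 17.48% = 0.9239
β_Bellamy = 0.489 × 39.73% / 17.48% = 1.1114
β_Kestrel = 0.690 × 50.33% / 17.48% = 1.9867
β_P = Σ w_i β_i = 0.24×0.9096 + 0.25×0.9239 + 0.20×1.1114 + 0.31×1.9867 = 1.2874
E(R_P) = R_f + β_P × MRP = 5.48% + 1.2874 × 9.33% = 17.49%

17.49%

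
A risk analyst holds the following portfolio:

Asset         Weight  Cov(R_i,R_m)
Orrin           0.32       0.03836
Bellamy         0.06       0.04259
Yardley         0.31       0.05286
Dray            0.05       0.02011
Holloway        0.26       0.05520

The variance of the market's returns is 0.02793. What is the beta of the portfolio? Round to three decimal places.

β_Orrin = 0.03836 / 0.02793 = 1.3734
β_Bellamy = 0.04259 / 0.02793 = 1.5249
β_Yardley = 0.05286 / 0.02793 = 1.8926
β_Dray = 0.02011 / 0.02793 = 0.7200
β_Holloway = 0.05520 / 0.02793 = 1.9764
β_P = Σ w_i β_i = 0.32×1.3734 + 0.06×1.5249 + 0.31×1.8926 + 0.05×0.7200 + 0.26×1.9764 = 1.6676

1.668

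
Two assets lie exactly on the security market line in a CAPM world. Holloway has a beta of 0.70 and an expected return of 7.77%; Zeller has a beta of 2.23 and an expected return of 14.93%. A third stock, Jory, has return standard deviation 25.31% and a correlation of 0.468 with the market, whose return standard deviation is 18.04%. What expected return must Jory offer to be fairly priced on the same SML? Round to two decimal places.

MRP = (14.93% − 7.77%) / (2.23 − 0.70) = 4.6797%
R_f = 7.77% − 0.70 × 4.6797% = 4.4942%
β_Jory = ρ·σ_i/σ_m = 0.468 × 25.31 / 18.04 = 0.6566
E(R_Jory) = R_f + β × MRP = 4.4942% + 0.6566 × 4.6797% = 7.57%

7.57%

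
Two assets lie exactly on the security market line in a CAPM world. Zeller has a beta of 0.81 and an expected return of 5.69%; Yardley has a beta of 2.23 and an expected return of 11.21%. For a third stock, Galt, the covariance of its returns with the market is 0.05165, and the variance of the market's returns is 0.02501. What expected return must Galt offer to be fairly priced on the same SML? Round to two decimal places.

MRP = (11.21% − 5.69%) / (2.23 − 0.81) = 3.8873%
R_f = 5.69% − 0.81 × 3.8873% = 2.5413%
β_Galt = Cov / Var(R_m) = 0.05165 / 0.02501 = 2.0652
E(R_Galt) = R_f + β × MRP = 2.5413% + 2.0652 × 3.8873% = 10.57%

10.57%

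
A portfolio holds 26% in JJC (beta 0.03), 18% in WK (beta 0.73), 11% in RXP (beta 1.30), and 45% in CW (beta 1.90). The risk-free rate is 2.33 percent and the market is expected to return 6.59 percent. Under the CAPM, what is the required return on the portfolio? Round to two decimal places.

β_P = Σ w_i β_i = 0.26×0.03 + 0.18×0.73 + 0.11×1.30 + 0.45×1.90 = 1.1372
MRP = 6.59% − 2.33% = 4.26%
E(R_P) = R_f + β_P × MRP = 2.33% + 1.1372 × 4.26% = 7.17%

7.17%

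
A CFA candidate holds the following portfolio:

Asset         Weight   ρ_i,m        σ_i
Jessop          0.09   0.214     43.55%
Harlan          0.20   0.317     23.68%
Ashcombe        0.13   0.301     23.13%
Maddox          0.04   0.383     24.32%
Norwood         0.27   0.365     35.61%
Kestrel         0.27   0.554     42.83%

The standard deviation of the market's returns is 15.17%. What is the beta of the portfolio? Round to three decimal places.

β_Jessop = 0.214 × 43.55% / 15.17% = 0.6144
β_Harlan = 0.317 × 23.68% / 15.17% = 0.4948
β_Ashcombe = 0.301 × 23.13% / 15.17% = 0.4589
β_Maddox = 0.383 × 24.32% / 15.17% = 0.6140
β_Norwood = 0.365 × 35.61% / 15.17% = 0.8568
β_Kestrel = 0.554 × 42.83% / 15.17% = 1.5641
β_P = Σ w_i β_i = 0.09×0.6144 + 0.20×0.4948 + 0.13×0.4589 + 0.04×0.6140 + 0.27×0.8568 + 0.27×1.5641 = 0.8921

0.892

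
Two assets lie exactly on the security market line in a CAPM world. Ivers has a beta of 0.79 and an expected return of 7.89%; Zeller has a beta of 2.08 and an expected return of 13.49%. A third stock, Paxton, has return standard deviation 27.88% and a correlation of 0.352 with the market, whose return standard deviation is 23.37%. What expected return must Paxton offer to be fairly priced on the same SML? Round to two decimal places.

6.28%

MRP = (13.49% − 7.89%) / (2.08 − 0.79) = 4.3411%
R_f = 7.89% − 0.79 × 4.3411% = 4.4605%
β_Paxton = ρ·σ_i/σ_m = 0.352 × 27.88 / 23.37 = 0.4199
E(R_Paxton) = R_f + β × MRP = 4.4605% + 0.4199 × 4.3411% = 6.28%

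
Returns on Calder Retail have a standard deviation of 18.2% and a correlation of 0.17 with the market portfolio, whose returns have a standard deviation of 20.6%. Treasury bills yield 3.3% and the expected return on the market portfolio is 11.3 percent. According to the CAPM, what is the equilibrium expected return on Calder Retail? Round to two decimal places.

4.50%

β = ρ × σ_i / σ_m = 0.17 × 18.2% / 20.6% = 0.1502
MRP = 11.3% − 3.3% = 8.00%
E(R) = 3.3% + 0.1502 × 8.0% = 4.50%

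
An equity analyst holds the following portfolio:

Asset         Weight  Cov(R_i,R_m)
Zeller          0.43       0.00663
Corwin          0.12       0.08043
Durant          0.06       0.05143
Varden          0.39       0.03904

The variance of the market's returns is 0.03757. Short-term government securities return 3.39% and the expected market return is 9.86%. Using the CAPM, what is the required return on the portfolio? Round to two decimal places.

8.70%

β_Zeller = 0.00663 / 0.03757 = 0.1765
β_Corwin = 0.08043 / 0.03757 = 2.1408
β_Durant = 0.05143 / 0.03757 = 1.3689
β_Varden = 0.03904 / 0.03757 = 1.0391
β_P = Σ w_i β_i = 0.43×0.1765 + 0.12×2.1408 + 0.06×1.3689 + 0.39×1.0391 = 0.8202
MRP = 9.86% − 3.39% = 6.47%
E(R_P) = R_f + β_P × MRP = 3.39% + 0.8202 × 6.47% = 8.70%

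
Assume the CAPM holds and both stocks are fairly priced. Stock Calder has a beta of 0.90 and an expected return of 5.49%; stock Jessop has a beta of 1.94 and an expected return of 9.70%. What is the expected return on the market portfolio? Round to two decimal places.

5.89%

Both satisfy E(R) = R_f + β·MRP, so the slope of the SML is
MRP = (9.70% − 5.49%) / (1.94 − 0.90) = 4.21% / 1.04 = 4.0481%
R_f = E(R_Calder) − β_Calder·MRP = 5.49% − 0.90 × 4.0481% = 1.8467%
E(R_m) = R_f + MRP = 1.8467% + 4.0481% = 5.89%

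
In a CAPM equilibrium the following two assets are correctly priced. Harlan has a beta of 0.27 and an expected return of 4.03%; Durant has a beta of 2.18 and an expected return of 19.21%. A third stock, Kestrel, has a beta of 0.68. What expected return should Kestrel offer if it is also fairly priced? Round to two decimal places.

7.29%

MRP (SML slope) = (19.21% − 4.03%) / (2.18 − 0.27) = 15.18% / 1.91 = 7.9476%
R_f (intercept) = 4.03% − 0.27 × 7.9476% = 1.8841%
E(R_Kestrel) = R_f + β × MRP = 1.8841% + 0.68 × 7.9476% = 7.29%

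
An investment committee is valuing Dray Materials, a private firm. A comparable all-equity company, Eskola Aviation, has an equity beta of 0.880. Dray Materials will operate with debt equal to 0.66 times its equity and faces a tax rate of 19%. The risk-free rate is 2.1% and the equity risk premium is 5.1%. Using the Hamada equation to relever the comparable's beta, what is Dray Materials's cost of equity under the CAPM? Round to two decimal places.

β_L = β_U × [1 + (1 − t)(D/E)] = 0.880 × [1 + (1 − 0.19) × 0.66]
    = 0.880 × [1 + 0.81 × 0.66] = 0.880 × 1.5346 = 1.3504
E(R) = R_f + β_L × MRP = 2.1% + 1.3504 × 5.1% = 8.99%

8.99%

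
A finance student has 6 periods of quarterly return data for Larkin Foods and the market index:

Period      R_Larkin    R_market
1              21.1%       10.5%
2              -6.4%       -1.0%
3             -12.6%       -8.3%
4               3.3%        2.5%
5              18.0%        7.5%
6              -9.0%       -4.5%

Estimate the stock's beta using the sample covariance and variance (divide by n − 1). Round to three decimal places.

1.958

Mean R_i = (21.1 − 6.4 − 12.6 + 3.3 + 18.0 − 9.0) / 6 = 2.4000%
Mean R_m = (10.5 − 1.0 − 8.3 + 2.5 + 7.5 − 4.5) / 6 = 1.1167%
Σ(R_i − R̄_i)(R_m − R̄_m) = 500.2000  ⇒  Cov = 500.2000 / 5 = 100.0400
Σ(R_m − R̄_m)² = 255.4083  ⇒  Var(R_m) = 255.4083 / 5 = 51.0817
β = Cov / Var(R_m) = 100.0400 / 51.0817 = 1.9584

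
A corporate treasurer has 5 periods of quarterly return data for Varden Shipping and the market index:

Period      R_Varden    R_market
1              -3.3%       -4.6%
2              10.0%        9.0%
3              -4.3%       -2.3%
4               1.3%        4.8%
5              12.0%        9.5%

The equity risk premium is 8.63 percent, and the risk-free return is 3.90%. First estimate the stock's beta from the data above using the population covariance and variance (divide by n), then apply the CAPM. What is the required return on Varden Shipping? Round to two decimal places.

13.40%

Mean R_i = (-3.3 + 10.0 − 4.3 + 1.3 + 12.0) / 5 = 3.1400%
Mean R_m = (-4.6 + 9.0 − 2.3 + 4.8 + 9.5) / 5 = 3.2800%
Σ(R_i − R̄_i)(R_m − R̄_m) = 183.8140  ⇒  Cov = 183.8140 / 5 = 36.7628
Σ(R_m − R̄_m)² = 166.9480  ⇒  Var(R_m) = 166.9480 / 5 = 33.3896
β = Cov / Var(R_m) = 36.7628 / 33.3896 = 1.1010
E(R) = R_f + β × MRP = 3.90% + 1.1010 × 8.63% = 13.40%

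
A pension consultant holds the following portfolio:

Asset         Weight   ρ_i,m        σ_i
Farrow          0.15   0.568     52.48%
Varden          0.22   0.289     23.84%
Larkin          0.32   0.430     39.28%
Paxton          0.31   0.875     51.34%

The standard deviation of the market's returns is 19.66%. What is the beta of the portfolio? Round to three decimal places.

1.288

β_Farrow = 0.568 × 52.48% / 19.66% = 1.5162
β_Varden = 0.289 × 23.84% / 19.66% = 0.3504
β_Larkin = 0.430 × 39.28% / 19.66% = 0.8591
β_Paxton = 0.875 × 51.34% / 19.66% = 2.2850
β_P = Σ w_i β_i = 0.15×1.5162 + 0.22×0.3504 + 0.32×0.8591 + 0.31×2.2850 = 1.2878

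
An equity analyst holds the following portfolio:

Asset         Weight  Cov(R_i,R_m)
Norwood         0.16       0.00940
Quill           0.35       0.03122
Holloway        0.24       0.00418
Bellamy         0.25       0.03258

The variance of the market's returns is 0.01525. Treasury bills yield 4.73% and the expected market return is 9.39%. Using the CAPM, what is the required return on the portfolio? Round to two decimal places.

11.32%

β_Norwood = 0.00940 / 0.01525 = 0.6164
β_Quill = 0.03122 / 0.01525 = 2.0472
β_Holloway = 0.00418 / 0.01525 = 0.2741
β_Bellamy = 0.03258 / 0.01525 = 2.1364
β_P = Σ w_i β_i = 0.16×0.6164 + 0.35×2.0472 + 0.24×0.2741 + 0.25×2.1364 = 1.4150
MRP = 9.39% − 4.73% = 4.66%
E(R_P) = R_f + β_P × MRP = 4.73% + 1.4150 × 4.66% = 11.32%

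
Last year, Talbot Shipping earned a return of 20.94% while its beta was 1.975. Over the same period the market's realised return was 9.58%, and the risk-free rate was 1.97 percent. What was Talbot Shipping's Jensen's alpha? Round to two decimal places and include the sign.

+3.94%

Market excess return = 9.58% − 1.97% = 7.61%
CAPM benchmark = R_f + β(R_m − R_f) = 1.97% + 1.975 × 7.61% = 16.99975%
α = actual − benchmark = 20.94% − 16.99975% = +3.94%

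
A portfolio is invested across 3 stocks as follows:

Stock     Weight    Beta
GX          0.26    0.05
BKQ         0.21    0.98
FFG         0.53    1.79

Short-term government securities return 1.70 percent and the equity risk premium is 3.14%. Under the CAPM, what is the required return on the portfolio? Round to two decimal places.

β_P = Σ w_i β_i = 0.26×0.05 + 0.21×0.98 + 0.53×1.79 = 1.1675
E(R_P) = R_f + β_P × MRP = 1.70% + 1.1675 × 3.14% = 5.37%

5.37%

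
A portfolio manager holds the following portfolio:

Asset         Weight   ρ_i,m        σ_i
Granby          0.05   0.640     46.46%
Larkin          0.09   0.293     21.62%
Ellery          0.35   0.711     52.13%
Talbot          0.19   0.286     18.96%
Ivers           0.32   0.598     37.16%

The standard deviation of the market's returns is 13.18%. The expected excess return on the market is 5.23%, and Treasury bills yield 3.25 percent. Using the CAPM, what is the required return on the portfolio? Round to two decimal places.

12.44%

β_Granby = 0.640 × 46.46% / 13.18% = 2.2560
β_Larkin = 0.293 × 21.62% / 13.18% = 0.4806
β_Ellery = 0.711 × 52.13% / 13.18% = 2.8122
β_Talbot = 0.286 × 18.96% / 13.18% = 0.4114
β_Ivers = 0.598 × 37.16% / 13.18% = 1.6860
β_P = Σ w_i β_i = 0.05×2.2560 + 0.09×0.4806 + 0.35×2.8122 + 0.19×0.4114 + 0.32×1.6860 = 1.7580
E(R_P) = R_f + β_P × MRP = 3.25% + 1.7580 × 5.23% = 12.44%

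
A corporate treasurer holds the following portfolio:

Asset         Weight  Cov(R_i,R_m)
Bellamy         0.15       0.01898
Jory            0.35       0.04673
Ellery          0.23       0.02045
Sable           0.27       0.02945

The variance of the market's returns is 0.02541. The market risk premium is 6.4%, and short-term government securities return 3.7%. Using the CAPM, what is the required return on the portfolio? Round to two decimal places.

11.72%

β_Bellamy = 0.01898 / 0.02541 = 0.7470
β_Jory = 0.04673 / 0.02541 = 1.8390
β_Ellery = 0.02045 / 0.02541 = 0.8048
β_Sable = 0.02945 / 0.02541 = 1.1590
β_P = Σ w_i β_i = 0.15×0.7470 + 0.35×1.8390 + 0.23×0.8048 + 0.27×1.1590 = 1.2537
E(R_P) = R_f + β_P × MRP = 3.7% + 1.2537 × 6.4% = 11.72%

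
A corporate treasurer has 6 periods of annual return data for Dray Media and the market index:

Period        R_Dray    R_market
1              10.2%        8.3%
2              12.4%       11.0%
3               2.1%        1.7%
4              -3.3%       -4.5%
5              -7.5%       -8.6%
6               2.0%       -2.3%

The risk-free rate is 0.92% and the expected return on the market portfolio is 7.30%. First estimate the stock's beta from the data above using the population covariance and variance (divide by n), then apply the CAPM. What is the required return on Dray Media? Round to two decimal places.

Mean R_i = (10.2 + 12.4 + 2.1 − 3.3 − 7.5 + 2.0) / 6 = 2.6500%
Mean R_m = (8.3 + 11.0 + 1.7 − 4.5 − 8.6 − 2.3) / 6 = 0.9333%
Σ(R_i − R̄_i)(R_m − R̄_m) = 284.5400  ⇒  Cov = 284.5400 / 6 = 47.4233
Σ(R_m − R̄_m)² = 287.0533  ⇒  Var(R_m) = 287.0533 / 6 = 47.8422
β = Cov / Var(R_m) = 47.4233 / 47.8422 = 0.9912
MRP = 7.30% − 0.92% = 6.38%
E(R) = R_f + β × MRP = 0.92% + 0.9912 × 6.38% = 7.24%

7.24%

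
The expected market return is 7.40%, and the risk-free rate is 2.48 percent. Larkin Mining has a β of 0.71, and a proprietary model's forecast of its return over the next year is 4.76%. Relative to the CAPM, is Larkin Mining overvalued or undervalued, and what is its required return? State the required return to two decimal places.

MRP = 7.40% − 2.48% = 4.92%
Required return = R_f + β·MRP = 2.48% + 0.71 × 4.92% = 5.97%
Forecast 4.76% < required 5.97% → the stock plots below the SML → overvalued.

Overvalued; required return 5.97%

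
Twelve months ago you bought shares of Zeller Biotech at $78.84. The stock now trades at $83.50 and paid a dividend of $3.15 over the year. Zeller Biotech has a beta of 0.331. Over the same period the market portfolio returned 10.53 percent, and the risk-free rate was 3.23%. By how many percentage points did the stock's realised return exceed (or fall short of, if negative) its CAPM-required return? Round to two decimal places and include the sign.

+4.26%

Realised HPR = (P1 + D1 − P0) / P0 = (83.50 + 3.15 − 78.84) / 78.84 = 7.81 / 78.84 = 9.9061%
MRP = 10.53% − 3.23% = 7.30%
CAPM required = R_f + β·MRP = 3.23% + 0.331 × 7.30% = 5.64630%
α = realised − required = 9.9061% − 5.64630% = +4.26%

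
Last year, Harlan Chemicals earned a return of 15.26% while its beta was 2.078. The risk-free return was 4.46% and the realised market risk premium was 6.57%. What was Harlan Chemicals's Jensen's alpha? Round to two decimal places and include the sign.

CAPM benchmark = R_f + β(R_m − R_f) = 4.46% + 2.078 × 6.57% = 18.11246%
α = actual − benchmark = 15.26% − 18.11246% = -2.85%

-2.85%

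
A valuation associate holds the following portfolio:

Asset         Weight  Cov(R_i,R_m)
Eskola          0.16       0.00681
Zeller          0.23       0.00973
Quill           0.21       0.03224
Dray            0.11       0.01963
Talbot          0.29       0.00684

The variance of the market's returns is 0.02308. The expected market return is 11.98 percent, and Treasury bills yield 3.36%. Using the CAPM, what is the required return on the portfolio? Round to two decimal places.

β_Eskola = 0.00681 / 0.02308 = 0.2951
β_Zeller = 0.00973 / 0.02308 = 0.4216
β_Quill = 0.03224 / 0.02308 = 1.3969
β_Dray = 0.01963 / 0.02308 = 0.8505
β_Talbot = 0.00684 / 0.02308 = 0.2964
β_P = Σ w_i β_i = 0.16×0.2951 + 0.23×0.4216 + 0.21×1.3969 + 0.11×0.8505 + 0.29×0.2964 = 0.6170
MRP = 11.98% − 3.36% = 8.62%
E(R_P) = R_f + β_P × MRP = 3.36% + 0.6170 × 8.62% = 8.68%

8.68%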